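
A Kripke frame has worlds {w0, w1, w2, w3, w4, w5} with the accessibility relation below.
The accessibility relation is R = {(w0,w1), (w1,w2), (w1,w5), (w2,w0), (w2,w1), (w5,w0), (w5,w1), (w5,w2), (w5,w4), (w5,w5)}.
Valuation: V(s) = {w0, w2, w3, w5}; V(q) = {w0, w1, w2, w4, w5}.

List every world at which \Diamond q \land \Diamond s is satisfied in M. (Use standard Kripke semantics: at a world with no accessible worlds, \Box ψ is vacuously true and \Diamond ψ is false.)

Let φ = \Diamond q \land \Diamond s. Evaluate φ at each world:
  w0 (successors {w1}): φ is false.
  w1 (successors {w2, w5}): φ is true.
  w2 (successors {w0, w1}): φ is true.
  w3 (successors ∅): φ is false.
  w4 (successors ∅): φ is false.
  w5 (successors {w0, w1, w2, w4, w5}): φ is true.
For instance, at w1:
  At w1: \Diamond q is true, \Diamond s is true, so \Diamond q \land \Diamond s is true.
    At w1: \Diamond q requires q at some successor in {w2, w5}.
      q holds at w2, so \Diamond q is true at w1.
    At w1: \Diamond s requires s at some successor in {w2, w5}.
      s holds at w2, so \Diamond s is true at w1.
Satisfying worlds: {w1, w2, w5}

w1, w2, w5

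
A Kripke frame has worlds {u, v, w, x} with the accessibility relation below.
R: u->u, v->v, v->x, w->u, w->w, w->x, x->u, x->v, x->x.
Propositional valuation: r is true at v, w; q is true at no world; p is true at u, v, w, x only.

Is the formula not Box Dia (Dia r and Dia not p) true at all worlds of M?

Let φ = not Box Dia (Dia r and Dia not p). Evaluate φ at each world:
  u (successors {u}): φ is true.
  v (successors {v, x}): φ is true.
  w (successors {u, w, x}): φ is true.
  x (successors {u, v, x}): φ is true.
For instance, at x:
  At x: Box Dia (Dia r and Dia not p) is false, so not Box Dia (Dia r and Dia not p) is true.
    At x: Box Dia (Dia r and Dia not p) requires Dia (Dia r and Dia not p) at every successor {u, v, x}.
      Dia (Dia r and Dia not p) fails at u, so Box Dia (Dia r and Dia not p) is false at x.

Yes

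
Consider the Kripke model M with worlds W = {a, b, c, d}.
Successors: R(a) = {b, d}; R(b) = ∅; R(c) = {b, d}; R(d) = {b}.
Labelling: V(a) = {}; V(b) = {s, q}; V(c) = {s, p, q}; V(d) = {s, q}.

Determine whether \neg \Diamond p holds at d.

Yes

At d: \Diamond p is false, so \neg \Diamond p is true.
  At d: \Diamond p requires p at some successor in {b}.
    At b: p is false.
  So \Diamond p is false at d.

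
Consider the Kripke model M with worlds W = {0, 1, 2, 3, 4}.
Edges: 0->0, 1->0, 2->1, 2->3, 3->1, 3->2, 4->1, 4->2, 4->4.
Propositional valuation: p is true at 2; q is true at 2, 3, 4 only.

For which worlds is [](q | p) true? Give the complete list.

none

Let φ = [](q | p). Evaluate φ at each world:
  0 (successors {0}): φ is false.
  1 (successors {0}): φ is false.
  2 (successors {1, 3}): φ is false.
  3 (successors {1, 2}): φ is false.
  4 (successors {1, 2, 4}): φ is false.
For instance, at 1:
  At 1: [](q | p) requires q | p at every successor {0}.
    q | p fails at 0, so [](q | p) is false at 1.
Satisfying worlds: none.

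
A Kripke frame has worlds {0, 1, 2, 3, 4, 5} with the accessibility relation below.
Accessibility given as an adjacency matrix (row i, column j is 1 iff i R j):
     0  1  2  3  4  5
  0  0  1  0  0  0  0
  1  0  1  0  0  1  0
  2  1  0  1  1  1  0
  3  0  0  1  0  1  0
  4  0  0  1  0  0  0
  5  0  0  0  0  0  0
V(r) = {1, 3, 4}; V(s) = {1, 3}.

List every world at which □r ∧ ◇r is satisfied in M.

0, 1

Let φ = □r ∧ ◇r. Evaluate φ at each world:
  0 (successors {1}): φ is true.
  1 (successors {1, 4}): φ is true.
  2 (successors {0, 2, 3, 4}): φ is false.
  3 (successors {2, 4}): φ is false.
  4 (successors {2}): φ is false.
  5 (successors ∅): φ is false.
For instance, at 3:
  At 3: □r is false, ◇r is true, so □r ∧ ◇r is false.
    At 3: □r requires r at every successor {2, 4}.
      r fails at 2, so □r is false at 3.
    At 3: ◇r requires r at some successor in {2, 4}.
      r holds at 4, so ◇r is true at 3.
Satisfying worlds: {0, 1}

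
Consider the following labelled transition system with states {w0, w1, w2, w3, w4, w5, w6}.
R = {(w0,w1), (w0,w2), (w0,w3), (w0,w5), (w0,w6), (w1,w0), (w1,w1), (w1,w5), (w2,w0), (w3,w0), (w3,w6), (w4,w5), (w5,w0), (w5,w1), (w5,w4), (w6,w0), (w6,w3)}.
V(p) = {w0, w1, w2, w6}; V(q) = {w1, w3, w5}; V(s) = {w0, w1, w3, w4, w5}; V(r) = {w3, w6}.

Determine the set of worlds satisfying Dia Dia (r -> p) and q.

w1, w3, w5

Let φ = Dia Dia (r -> p) and q. Evaluate φ at each world:
  w0 (successors {w1, w2, w3, w5, w6}): φ is false.
  w1 (successors {w0, w1, w5}): φ is true.
  w2 (successors {w0}): φ is false.
  w3 (successors {w0, w6}): φ is true.
  w4 (successors {w5}): φ is false.
  w5 (successors {w0, w1, w4}): φ is true.
  w6 (successors {w0, w3}): φ is false.
For instance, at w0:
  At w0: Dia Dia (r -> p) is true, q is false, so Dia Dia (r -> p) and q is false.
    At w0: Dia Dia (r -> p) requires Dia (r -> p) at some successor in {w1, w2, w3, w5, w6}.
      Dia (r -> p) holds at w1, so Dia Dia (r -> p) is true at w0.
Satisfying worlds: {w1, w3, w5}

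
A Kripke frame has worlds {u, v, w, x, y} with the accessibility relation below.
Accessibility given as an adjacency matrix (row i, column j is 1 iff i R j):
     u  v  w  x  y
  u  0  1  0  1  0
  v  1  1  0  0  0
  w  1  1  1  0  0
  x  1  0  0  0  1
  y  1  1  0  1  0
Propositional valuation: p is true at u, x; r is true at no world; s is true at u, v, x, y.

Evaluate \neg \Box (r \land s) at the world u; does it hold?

At u: \Box (r \land s) is false, so \neg \Box (r \land s) is true.
  At u: \Box (r \land s) requires r \land s at every successor {v, x}.
    r \land s fails at v, so \Box (r \land s) is false at u.

Yes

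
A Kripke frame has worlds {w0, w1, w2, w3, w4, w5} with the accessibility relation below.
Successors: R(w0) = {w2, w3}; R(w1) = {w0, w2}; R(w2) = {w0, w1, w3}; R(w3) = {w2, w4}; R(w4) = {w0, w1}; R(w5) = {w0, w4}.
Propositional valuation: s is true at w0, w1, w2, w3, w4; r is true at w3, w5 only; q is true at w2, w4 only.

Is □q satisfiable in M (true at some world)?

Yes

Recall that □ψ holds at a world iff ψ holds at every accessible world, and ◇ψ holds iff ψ holds at some accessible world.
Let φ = □q. Evaluate φ at each world:
  w0 (successors {w2, w3}): φ is false.
  w1 (successors {w0, w2}): φ is false.
  w2 (successors {w0, w1, w3}): φ is false.
  w3 (successors {w2, w4}): φ is true.
  w4 (successors {w0, w1}): φ is false.
  w5 (successors {w0, w4}): φ is false.
Detail at w3 (witness):
  At w3: □q requires q at every successor {w2, w4}.
    At w2: q is true.
    At w4: q is true.
  So □q is true at w3.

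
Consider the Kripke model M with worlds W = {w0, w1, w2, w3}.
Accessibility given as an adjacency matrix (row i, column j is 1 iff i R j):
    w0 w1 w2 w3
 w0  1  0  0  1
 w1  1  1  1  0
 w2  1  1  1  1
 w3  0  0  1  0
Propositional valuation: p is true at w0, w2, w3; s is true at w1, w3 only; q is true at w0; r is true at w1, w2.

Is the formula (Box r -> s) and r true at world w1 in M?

Yes

At w1: Box r -> s is true, r is true, so (Box r -> s) and r is true.
  At w1: Box r is false, s is true, so Box r -> s is true.
    At w1: Box r requires r at every successor {w0, w1, w2}.
      r fails at w0, so Box r is false at w1.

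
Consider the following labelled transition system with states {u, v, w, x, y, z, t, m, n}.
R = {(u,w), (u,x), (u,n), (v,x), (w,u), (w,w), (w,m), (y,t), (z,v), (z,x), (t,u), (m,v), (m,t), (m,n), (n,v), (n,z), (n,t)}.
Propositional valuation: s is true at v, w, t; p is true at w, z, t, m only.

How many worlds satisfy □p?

2

Let φ = □p. Evaluate φ at each world:
  u (successors {w, x, n}): φ is false.
  v (successors {x}): φ is false.
  w (successors {u, w, m}): φ is false.
  x (successors ∅): φ is true.
  y (successors {t}): φ is true.
  z (successors {v, x}): φ is false.
  t (successors {u}): φ is false.
  m (successors {v, t, n}): φ is false.
  n (successors {v, z, t}): φ is false.
For instance, at t:
  At t: □p requires p at every successor {u}.
    p fails at u, so □p is false at t.
Satisfying worlds: {x, y}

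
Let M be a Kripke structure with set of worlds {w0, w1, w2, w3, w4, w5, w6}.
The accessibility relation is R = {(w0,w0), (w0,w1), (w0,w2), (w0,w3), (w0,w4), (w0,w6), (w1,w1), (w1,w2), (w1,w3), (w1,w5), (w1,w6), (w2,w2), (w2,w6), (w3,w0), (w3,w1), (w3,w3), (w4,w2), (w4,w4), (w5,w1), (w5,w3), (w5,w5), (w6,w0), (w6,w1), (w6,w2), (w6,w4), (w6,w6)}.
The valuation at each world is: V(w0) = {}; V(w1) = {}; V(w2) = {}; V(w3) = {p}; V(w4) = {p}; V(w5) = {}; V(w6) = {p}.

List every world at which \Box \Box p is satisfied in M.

Let φ = \Box \Box p. Evaluate φ at each world:
  w0 (successors {w0, w1, w2, w3, w4, w6}): φ is false.
  w1 (successors {w1, w2, w3, w5, w6}): φ is false.
  w2 (successors {w2, w6}): φ is false.
  w3 (successors {w0, w1, w3}): φ is false.
  w4 (successors {w2, w4}): φ is false.
  w5 (successors {w1, w3, w5}): φ is false.
  w6 (successors {w0, w1, w2, w4, w6}): φ is false.
For instance, at w3:
  At w3: \Box \Box p requires \Box p at every successor {w0, w1, w3}.
    \Box p fails at w0, so \Box \Box p is false at w3.
      At w0: \Box p requires p at every successor {w0, w1, w2, w3, w4, w6}.
        p fails at w0, so \Box p is false at w0.
Satisfying worlds: none.

none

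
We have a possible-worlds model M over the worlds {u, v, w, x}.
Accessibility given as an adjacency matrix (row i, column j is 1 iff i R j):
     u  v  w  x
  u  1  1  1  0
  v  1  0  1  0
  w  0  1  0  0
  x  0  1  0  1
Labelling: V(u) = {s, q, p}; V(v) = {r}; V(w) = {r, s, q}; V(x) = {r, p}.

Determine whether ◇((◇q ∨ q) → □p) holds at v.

No

Recall that □ψ holds at a world iff ψ holds at every accessible world, and ◇ψ holds iff ψ holds at some accessible world.
At v: ◇((◇q ∨ q) → □p) requires (◇q ∨ q) → □p at some successor in {u, w}.
  At u: (◇q ∨ q) → □p is false.
  At w: (◇q ∨ q) → □p is false.
So ◇((◇q ∨ q) → □p) is false at v.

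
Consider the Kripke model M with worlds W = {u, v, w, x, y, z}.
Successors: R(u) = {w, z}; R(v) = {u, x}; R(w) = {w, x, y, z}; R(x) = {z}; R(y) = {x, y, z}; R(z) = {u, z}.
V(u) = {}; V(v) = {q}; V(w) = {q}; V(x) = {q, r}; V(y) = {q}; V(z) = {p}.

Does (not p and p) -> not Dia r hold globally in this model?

Let φ = (not p and p) -> not Dia r. Evaluate φ at each world:
  u (successors {w, z}): φ is true.
  v (successors {u, x}): φ is true.
  w (successors {w, x, y, z}): φ is true.
  x (successors {z}): φ is true.
  y (successors {x, y, z}): φ is true.
  z (successors {u, z}): φ is true.
For instance, at w:
  At w: not p and p is false, not Dia r is false, so (not p and p) -> not Dia r is true.
    At w: Dia r is true, so not Dia r is false.
      At w: Dia r requires r at some successor in {w, x, y, z}.
        r holds at x, so Dia r is true at w.

Yes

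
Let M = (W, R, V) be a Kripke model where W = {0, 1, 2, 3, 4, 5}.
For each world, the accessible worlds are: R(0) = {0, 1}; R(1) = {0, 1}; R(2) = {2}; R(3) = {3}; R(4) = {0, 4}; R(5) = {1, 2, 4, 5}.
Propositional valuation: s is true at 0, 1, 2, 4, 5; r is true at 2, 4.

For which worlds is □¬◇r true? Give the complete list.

0, 1, 3

Let φ = □¬◇r. Evaluate φ at each world:
  0 (successors {0, 1}): φ is true.
  1 (successors {0, 1}): φ is true.
  2 (successors {2}): φ is false.
  3 (successors {3}): φ is true.
  4 (successors {0, 4}): φ is false.
  5 (successors {1, 2, 4, 5}): φ is false.
For instance, at 0:
  At 0: □¬◇r requires ¬◇r at every successor {0, 1}.
      At 0: ◇r is false, so ¬◇r is true.
      At 1: ◇r is false, so ¬◇r is true.
  So □¬◇r is true at 0.
Satisfying worlds: {0, 1, 3}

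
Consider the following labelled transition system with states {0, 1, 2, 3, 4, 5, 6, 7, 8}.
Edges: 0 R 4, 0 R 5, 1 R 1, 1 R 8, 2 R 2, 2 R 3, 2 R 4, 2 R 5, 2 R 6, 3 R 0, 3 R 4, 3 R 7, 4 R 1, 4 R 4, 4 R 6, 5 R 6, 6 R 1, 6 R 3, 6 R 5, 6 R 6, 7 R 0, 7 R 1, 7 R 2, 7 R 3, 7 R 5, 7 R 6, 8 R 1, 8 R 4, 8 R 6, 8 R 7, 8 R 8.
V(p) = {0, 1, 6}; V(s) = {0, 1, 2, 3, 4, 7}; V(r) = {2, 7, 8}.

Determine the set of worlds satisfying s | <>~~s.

0, 1, 2, 3, 4, 6, 7, 8

Let φ = s | <>~~s. Evaluate φ at each world:
  0 (successors {4, 5}): φ is true.
  1 (successors {1, 8}): φ is true.
  2 (successors {2, 3, 4, 5, 6}): φ is true.
  3 (successors {0, 4, 7}): φ is true.
  4 (successors {1, 4, 6}): φ is true.
  5 (successors {6}): φ is false.
  6 (successors {1, 3, 5, 6}): φ is true.
  7 (successors {0, 1, 2, 3, 5, 6}): φ is true.
  8 (successors {1, 4, 6, 7, 8}): φ is true.
For instance, at 6:
  At 6: s is false, <>~~s is true, so s | <>~~s is true.
    At 6: <>~~s requires ~~s at some successor in {1, 3, 5, 6}.
      ~~s holds at 1, so <>~~s is true at 6.
Satisfying worlds: {0, 1, 2, 3, 4, 6, 7, 8}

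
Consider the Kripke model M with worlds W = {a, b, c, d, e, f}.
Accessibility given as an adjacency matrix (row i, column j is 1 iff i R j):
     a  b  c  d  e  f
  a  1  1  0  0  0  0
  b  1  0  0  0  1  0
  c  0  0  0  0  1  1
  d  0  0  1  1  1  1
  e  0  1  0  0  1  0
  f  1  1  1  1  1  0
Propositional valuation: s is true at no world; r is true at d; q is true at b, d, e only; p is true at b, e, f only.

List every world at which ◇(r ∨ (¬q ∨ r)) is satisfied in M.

Let φ = ◇(r ∨ (¬q ∨ r)). Evaluate φ at each world:
  a (successors {a, b}): φ is true.
  b (successors {a, e}): φ is true.
  c (successors {e, f}): φ is true.
  d (successors {c, d, e, f}): φ is true.
  e (successors {b, e}): φ is false.
  f (successors {a, b, c, d, e}): φ is true.
For instance, at a:
  At a: ◇(r ∨ (¬q ∨ r)) requires r ∨ (¬q ∨ r) at some successor in {a, b}.
    r ∨ (¬q ∨ r) holds at a, so ◇(r ∨ (¬q ∨ r)) is true at a.
Satisfying worlds: {a, b, c, d, f}

a, b, c, d, f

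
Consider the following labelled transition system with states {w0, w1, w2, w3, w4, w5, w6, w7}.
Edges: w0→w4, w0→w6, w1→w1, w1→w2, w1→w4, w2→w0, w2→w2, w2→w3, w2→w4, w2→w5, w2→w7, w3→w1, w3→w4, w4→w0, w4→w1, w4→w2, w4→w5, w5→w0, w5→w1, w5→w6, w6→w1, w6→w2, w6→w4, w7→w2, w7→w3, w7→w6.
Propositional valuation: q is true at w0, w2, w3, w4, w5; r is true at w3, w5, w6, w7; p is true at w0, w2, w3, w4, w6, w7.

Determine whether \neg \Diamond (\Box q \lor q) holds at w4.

At w4: \Diamond (\Box q \lor q) is true, so \neg \Diamond (\Box q \lor q) is false.
  At w4: \Diamond (\Box q \lor q) requires \Box q \lor q at some successor in {w0, w1, w2, w5}.
    \Box q \lor q holds at w0, so \Diamond (\Box q \lor q) is true at w4.
      At w0: \Box q is false, q is true, so \Box q \lor q is true.

No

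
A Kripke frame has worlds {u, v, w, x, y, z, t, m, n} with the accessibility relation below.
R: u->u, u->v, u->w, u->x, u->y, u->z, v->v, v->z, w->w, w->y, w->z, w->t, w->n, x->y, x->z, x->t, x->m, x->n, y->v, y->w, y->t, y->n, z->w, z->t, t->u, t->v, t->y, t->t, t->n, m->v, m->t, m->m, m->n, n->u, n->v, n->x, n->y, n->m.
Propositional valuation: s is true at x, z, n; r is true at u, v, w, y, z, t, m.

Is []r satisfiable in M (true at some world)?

Let φ = []r. Evaluate φ at each world:
  u (successors {u, v, w, x, y, z}): φ is false.
  v (successors {v, z}): φ is true.
  w (successors {w, y, z, t, n}): φ is false.
  x (successors {y, z, t, m, n}): φ is false.
  y (successors {v, w, t, n}): φ is false.
  z (successors {w, t}): φ is true.
  t (successors {u, v, y, t, n}): φ is false.
  m (successors {v, t, m, n}): φ is false.
  n (successors {u, v, x, y, m}): φ is false.
Detail at v (witness):
  At v: []r requires r at every successor {v, z}.
    At v: r is true.
    At z: r is true.
  So []r is true at v.

Yes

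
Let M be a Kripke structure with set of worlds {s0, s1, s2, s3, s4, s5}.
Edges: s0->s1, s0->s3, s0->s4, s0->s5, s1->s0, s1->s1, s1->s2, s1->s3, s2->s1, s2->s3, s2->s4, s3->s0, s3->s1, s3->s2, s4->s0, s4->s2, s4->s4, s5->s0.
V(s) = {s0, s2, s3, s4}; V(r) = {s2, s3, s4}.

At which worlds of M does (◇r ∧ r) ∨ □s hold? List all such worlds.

Recall that □ψ holds at a world iff ψ holds at every accessible world, and ◇ψ holds iff ψ holds at some accessible world.
Let φ = (◇r ∧ r) ∨ □s. Evaluate φ at each world:
  s0 (successors {s1, s3, s4, s5}): φ is false.
  s1 (successors {s0, s1, s2, s3}): φ is false.
  s2 (successors {s1, s3, s4}): φ is true.
  s3 (successors {s0, s1, s2}): φ is true.
  s4 (successors {s0, s2, s4}): φ is true.
  s5 (successors {s0}): φ is true.
For instance, at s1:
  At s1: ◇r ∧ r is false, □s is false, so (◇r ∧ r) ∨ □s is false.
    At s1: ◇r is true, r is false, so ◇r ∧ r is false.
      At s1: ◇r requires r at some successor in {s0, s1, s2, s3}.
        r holds at s2, so ◇r is true at s1.
    At s1: □s requires s at every successor {s0, s1, s2, s3}.
      s fails at s1, so □s is false at s1.
Satisfying worlds: {s2, s3, s4, s5}

s2, s3, s4, s5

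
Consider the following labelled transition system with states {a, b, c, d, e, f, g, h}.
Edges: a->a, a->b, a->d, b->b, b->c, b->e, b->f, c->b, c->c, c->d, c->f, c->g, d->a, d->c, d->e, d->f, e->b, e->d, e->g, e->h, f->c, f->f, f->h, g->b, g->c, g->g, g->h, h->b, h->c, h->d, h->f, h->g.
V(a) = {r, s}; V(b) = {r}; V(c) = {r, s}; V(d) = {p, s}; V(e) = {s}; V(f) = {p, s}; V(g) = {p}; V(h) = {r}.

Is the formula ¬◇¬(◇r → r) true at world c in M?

No

At c: ◇¬(◇r → r) is true, so ¬◇¬(◇r → r) is false.
  At c: ◇¬(◇r → r) requires ¬(◇r → r) at some successor in {b, c, d, f, g}.
    ¬(◇r → r) holds at d, so ◇¬(◇r → r) is true at c.
      At d: ◇r → r is false, so ¬(◇r → r) is true.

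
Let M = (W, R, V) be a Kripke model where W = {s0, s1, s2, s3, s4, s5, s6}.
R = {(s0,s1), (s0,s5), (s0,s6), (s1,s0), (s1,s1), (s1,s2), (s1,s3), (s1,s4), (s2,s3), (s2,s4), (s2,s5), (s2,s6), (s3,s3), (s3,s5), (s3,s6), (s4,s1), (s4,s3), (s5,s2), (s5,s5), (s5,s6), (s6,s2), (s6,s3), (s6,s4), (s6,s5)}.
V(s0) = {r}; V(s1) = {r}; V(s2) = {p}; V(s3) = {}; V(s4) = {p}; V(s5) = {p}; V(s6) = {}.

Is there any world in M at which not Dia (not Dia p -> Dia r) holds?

No

Recall that Dia ψ holds at a world iff ψ holds at some accessible world.
Let φ = not Dia (not Dia p -> Dia r). Evaluate φ at each world:
  s0 (successors {s1, s5, s6}): φ is false.
  s1 (successors {s0, s1, s2, s3, s4}): φ is false.
  s2 (successors {s3, s4, s5, s6}): φ is false.
  s3 (successors {s3, s5, s6}): φ is false.
  s4 (successors {s1, s3}): φ is false.
  s5 (successors {s2, s5, s6}): φ is false.
  s6 (successors {s2, s3, s4, s5}): φ is false.
For instance, at s4:
  At s4: Dia (not Dia p -> Dia r) is true, so not Dia (not Dia p -> Dia r) is false.
    At s4: Dia (not Dia p -> Dia r) requires not Dia p -> Dia r at some successor in {s1, s3}.
      not Dia p -> Dia r holds at s1, so Dia (not Dia p -> Dia r) is true at s4.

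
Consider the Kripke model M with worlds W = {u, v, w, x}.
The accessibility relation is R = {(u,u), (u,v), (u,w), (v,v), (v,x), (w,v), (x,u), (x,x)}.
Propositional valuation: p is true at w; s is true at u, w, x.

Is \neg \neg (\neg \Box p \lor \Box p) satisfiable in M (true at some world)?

Yes

Let φ = \neg \neg (\neg \Box p \lor \Box p). Evaluate φ at each world:
  u (successors {u, v, w}): φ is true.
  v (successors {v, x}): φ is true.
  w (successors {v}): φ is true.
  x (successors {u, x}): φ is true.
Detail at u (witness):
  At u: \neg (\neg \Box p \lor \Box p) is false, so \neg \neg (\neg \Box p \lor \Box p) is true.
    At u: \neg \Box p \lor \Box p is true, so \neg (\neg \Box p \lor \Box p) is false.
      At u: \neg \Box p is true, \Box p is false, so \neg \Box p \lor \Box p is true.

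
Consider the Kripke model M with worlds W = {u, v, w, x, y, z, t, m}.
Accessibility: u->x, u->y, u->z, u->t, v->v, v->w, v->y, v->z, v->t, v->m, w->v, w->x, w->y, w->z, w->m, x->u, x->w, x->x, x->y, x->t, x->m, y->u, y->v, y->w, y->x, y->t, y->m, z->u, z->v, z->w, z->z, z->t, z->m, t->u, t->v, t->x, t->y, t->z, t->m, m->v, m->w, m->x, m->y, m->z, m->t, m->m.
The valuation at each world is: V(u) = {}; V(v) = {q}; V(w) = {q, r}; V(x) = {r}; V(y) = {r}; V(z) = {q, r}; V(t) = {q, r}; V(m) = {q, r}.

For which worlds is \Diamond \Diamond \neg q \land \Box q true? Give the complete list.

none

Let φ = \Diamond \Diamond \neg q \land \Box q. Evaluate φ at each world:
  u (successors {x, y, z, t}): φ is false.
  v (successors {v, w, y, z, t, m}): φ is false.
  w (successors {v, x, y, z, m}): φ is false.
  x (successors {u, w, x, y, t, m}): φ is false.
  y (successors {u, v, w, x, t, m}): φ is false.
  z (successors {u, v, w, z, t, m}): φ is false.
  t (successors {u, v, x, y, z, m}): φ is false.
  m (successors {v, w, x, y, z, t, m}): φ is false.
For instance, at y:
  At y: \Diamond \Diamond \neg q is true, \Box q is false, so \Diamond \Diamond \neg q \land \Box q is false.
    At y: \Diamond \Diamond \neg q requires \Diamond \neg q at some successor in {u, v, w, x, t, m}.
      \Diamond \neg q holds at u, so \Diamond \Diamond \neg q is true at y.
    At y: \Box q requires q at every successor {u, v, w, x, t, m}.
      q fails at u, so \Box q is false at y.
Satisfying worlds: none.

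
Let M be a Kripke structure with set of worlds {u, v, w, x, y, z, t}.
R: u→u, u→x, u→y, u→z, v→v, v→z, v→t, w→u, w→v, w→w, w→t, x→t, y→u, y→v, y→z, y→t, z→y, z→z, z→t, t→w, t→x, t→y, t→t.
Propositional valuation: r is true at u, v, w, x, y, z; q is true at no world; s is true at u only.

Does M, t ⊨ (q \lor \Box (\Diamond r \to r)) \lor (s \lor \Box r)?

Recall that \Box ψ holds at a world iff ψ holds at every accessible world, and \Diamond ψ holds iff ψ holds at some accessible world.
At t: q \lor \Box (\Diamond r \to r) is false, s \lor \Box r is false, so (q \lor \Box (\Diamond r \to r)) \lor (s \lor \Box r) is false.
  At t: q is false, \Box (\Diamond r \to r) is false, so q \lor \Box (\Diamond r \to r) is false.
    At t: \Box (\Diamond r \to r) requires \Diamond r \to r at every successor {w, x, y, t}.
      \Diamond r \to r fails at t, so \Box (\Diamond r \to r) is false at t.
  At t: s is false, \Box r is false, so s \lor \Box r is false.
    At t: \Box r requires r at every successor {w, x, y, t}.
      r fails at t, so \Box r is false at t.

No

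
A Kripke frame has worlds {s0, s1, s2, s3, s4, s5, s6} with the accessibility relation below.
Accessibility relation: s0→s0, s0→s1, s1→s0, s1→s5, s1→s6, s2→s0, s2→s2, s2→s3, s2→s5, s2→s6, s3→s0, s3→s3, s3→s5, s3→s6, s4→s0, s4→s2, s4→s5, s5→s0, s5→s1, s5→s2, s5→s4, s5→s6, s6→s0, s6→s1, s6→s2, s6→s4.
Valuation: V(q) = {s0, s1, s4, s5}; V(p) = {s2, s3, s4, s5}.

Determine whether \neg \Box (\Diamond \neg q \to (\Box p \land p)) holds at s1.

Yes

At s1: \Box (\Diamond \neg q \to (\Box p \land p)) is false, so \neg \Box (\Diamond \neg q \to (\Box p \land p)) is true.
  At s1: \Box (\Diamond \neg q \to (\Box p \land p)) requires \Diamond \neg q \to (\Box p \land p) at every successor {s0, s5, s6}.
    \Diamond \neg q \to (\Box p \land p) fails at s5, so \Box (\Diamond \neg q \to (\Box p \land p)) is false at s1.
      At s5: \Diamond \neg q is true, \Box p \land p is false, so \Diamond \neg q \to (\Box p \land p) is false.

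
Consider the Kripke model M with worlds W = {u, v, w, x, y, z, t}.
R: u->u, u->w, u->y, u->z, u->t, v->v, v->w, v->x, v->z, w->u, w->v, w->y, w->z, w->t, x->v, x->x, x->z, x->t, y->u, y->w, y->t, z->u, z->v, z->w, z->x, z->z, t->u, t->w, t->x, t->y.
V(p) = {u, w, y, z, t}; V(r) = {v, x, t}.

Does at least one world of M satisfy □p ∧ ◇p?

Let φ = □p ∧ ◇p. Evaluate φ at each world:
  u (successors {u, w, y, z, t}): φ is true.
  v (successors {v, w, x, z}): φ is false.
  w (successors {u, v, y, z, t}): φ is false.
  x (successors {v, x, z, t}): φ is false.
  y (successors {u, w, t}): φ is true.
  z (successors {u, v, w, x, z}): φ is false.
  t (successors {u, w, x, y}): φ is false.
Detail at u (witness):
  At u: □p is true, ◇p is true, so □p ∧ ◇p is true.
    At u: □p requires p at every successor {u, w, y, z, t}.
      At u: p is true.
      At w: p is true.
      At y: p is true.
      At z: p is true.
      At t: p is true.
    So □p is true at u.
    At u: ◇p requires p at some successor in {u, w, y, z, t}.
      p holds at u, so ◇p is true at u.

Yes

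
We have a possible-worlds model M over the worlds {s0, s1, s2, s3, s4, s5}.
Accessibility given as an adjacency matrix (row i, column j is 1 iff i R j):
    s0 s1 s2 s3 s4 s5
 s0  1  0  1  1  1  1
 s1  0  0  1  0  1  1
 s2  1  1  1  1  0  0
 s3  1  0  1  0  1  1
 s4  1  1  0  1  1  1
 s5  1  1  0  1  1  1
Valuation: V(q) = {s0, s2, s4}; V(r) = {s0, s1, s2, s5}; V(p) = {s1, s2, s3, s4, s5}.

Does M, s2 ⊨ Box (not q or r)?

At s2: Box (not q or r) requires not q or r at every successor {s0, s1, s2, s3}.
  At s0: not q or r is true.
  At s1: not q or r is true.
  At s2: not q or r is true.
  At s3: not q or r is true.
So Box (not q or r) is true at s2.

Yes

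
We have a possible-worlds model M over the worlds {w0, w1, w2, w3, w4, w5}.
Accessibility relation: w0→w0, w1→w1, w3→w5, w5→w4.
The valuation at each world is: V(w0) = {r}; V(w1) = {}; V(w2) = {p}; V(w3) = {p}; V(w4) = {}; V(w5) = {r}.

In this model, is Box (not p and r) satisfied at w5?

No

At w5: Box (not p and r) requires not p and r at every successor {w4}.
  not p and r fails at w4, so Box (not p and r) is false at w5.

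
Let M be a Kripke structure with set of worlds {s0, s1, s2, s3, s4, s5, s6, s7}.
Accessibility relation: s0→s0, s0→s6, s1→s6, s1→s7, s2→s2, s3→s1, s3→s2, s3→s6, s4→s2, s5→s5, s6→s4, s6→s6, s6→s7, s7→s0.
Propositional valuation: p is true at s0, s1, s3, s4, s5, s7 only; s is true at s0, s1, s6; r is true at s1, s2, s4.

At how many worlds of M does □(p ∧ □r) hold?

0

Let φ = □(p ∧ □r). Evaluate φ at each world:
  s0 (successors {s0, s6}): φ is false.
  s1 (successors {s6, s7}): φ is false.
  s2 (successors {s2}): φ is false.
  s3 (successors {s1, s2, s6}): φ is false.
  s4 (successors {s2}): φ is false.
  s5 (successors {s5}): φ is false.
  s6 (successors {s4, s6, s7}): φ is false.
  s7 (successors {s0}): φ is false.
For instance, at s4:
  At s4: □(p ∧ □r) requires p ∧ □r at every successor {s2}.
    p ∧ □r fails at s2, so □(p ∧ □r) is false at s4.
      At s2: p is false, □r is true, so p ∧ □r is false.
Satisfying worlds: none.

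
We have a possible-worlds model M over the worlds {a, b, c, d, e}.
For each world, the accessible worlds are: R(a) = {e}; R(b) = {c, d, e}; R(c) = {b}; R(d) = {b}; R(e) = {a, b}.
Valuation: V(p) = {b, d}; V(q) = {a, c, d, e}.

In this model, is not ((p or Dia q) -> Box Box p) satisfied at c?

No

At c: (p or Dia q) -> Box Box p is true, so not ((p or Dia q) -> Box Box p) is false.
  At c: p or Dia q is false, Box Box p is false, so (p or Dia q) -> Box Box p is true.
    At c: p is false, Dia q is false, so p or Dia q is false.
      At c: Dia q requires q at some successor in {b}.
        At b: q is false.
      So Dia q is false at c.
    At c: Box Box p requires Box p at every successor {b}.
      Box p fails at b, so Box Box p is false at c.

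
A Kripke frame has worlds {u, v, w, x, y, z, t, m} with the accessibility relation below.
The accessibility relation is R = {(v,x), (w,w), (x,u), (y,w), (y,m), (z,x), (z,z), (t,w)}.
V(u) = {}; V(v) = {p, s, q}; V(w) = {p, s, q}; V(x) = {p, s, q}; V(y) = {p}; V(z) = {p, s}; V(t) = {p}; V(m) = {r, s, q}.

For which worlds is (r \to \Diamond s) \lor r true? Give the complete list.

u, v, w, x, y, z, t, m

Let φ = (r \to \Diamond s) \lor r. Evaluate φ at each world:
  u (successors ∅): φ is true.
  v (successors {x}): φ is true.
  w (successors {w}): φ is true.
  x (successors {u}): φ is true.
  y (successors {w, m}): φ is true.
  z (successors {x, z}): φ is true.
  t (successors {w}): φ is true.
  m (successors ∅): φ is true.
For instance, at y:
  At y: r \to \Diamond s is true, r is false, so (r \to \Diamond s) \lor r is true.
    At y: r is false, \Diamond s is true, so r \to \Diamond s is true.
      At y: \Diamond s requires s at some successor in {w, m}.
        s holds at w, so \Diamond s is true at y.
Satisfying worlds: {u, v, w, x, y, z, t, m}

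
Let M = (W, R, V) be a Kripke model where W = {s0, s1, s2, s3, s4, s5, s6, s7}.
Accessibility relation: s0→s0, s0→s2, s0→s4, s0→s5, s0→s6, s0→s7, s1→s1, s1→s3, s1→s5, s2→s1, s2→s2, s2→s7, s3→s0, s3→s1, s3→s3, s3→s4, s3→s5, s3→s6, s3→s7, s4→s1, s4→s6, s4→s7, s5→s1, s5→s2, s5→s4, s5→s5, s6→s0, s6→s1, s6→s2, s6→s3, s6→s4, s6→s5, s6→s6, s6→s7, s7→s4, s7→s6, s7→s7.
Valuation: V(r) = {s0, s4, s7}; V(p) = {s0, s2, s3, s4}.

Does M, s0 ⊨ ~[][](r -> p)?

Yes

Recall that []ψ holds at a world iff ψ holds at every accessible world, and <>ψ holds iff ψ holds at some accessible world.
At s0: [][](r -> p) is false, so ~[][](r -> p) is true.
  At s0: [][](r -> p) requires [](r -> p) at every successor {s0, s2, s4, s5, s6, s7}.
    [](r -> p) fails at s0, so [][](r -> p) is false at s0.
      At s0: [](r -> p) requires r -> p at every successor {s0, s2, s4, s5, s6, s7}.
        r -> p fails at s7, so [](r -> p) is false at s0.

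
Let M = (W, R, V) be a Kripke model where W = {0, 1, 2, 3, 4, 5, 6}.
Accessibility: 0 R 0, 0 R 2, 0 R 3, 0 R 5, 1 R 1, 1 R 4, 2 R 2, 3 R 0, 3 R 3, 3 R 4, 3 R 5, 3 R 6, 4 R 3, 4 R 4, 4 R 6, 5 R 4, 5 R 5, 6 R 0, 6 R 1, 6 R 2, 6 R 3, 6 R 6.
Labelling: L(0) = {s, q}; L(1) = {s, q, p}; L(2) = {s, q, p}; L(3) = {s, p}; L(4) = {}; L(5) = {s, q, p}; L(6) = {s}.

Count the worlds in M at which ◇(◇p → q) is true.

Recall that ◇ψ holds at a world iff ψ holds at some accessible world.
Let φ = ◇(◇p → q). Evaluate φ at each world:
  0 (successors {0, 2, 3, 5}): φ is true.
  1 (successors {1, 4}): φ is true.
  2 (successors {2}): φ is true.
  3 (successors {0, 3, 4, 5, 6}): φ is true.
  4 (successors {3, 4, 6}): φ is false.
  5 (successors {4, 5}): φ is true.
  6 (successors {0, 1, 2, 3, 6}): φ is true.
For instance, at 4:
  At 4: ◇(◇p → q) requires ◇p → q at some successor in {3, 4, 6}.
    At 3: ◇p → q is false.
    At 4: ◇p → q is false.
    At 6: ◇p → q is false.
  So ◇(◇p → q) is false at 4.
Satisfying worlds: {0, 1, 2, 3, 5, 6}

6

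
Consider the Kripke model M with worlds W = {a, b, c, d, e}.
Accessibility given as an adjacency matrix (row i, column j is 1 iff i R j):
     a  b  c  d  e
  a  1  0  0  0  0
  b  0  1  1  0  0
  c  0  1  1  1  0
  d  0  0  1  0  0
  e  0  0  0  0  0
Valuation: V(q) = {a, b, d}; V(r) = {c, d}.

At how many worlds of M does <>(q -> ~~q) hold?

Let φ = <>(q -> ~~q). Evaluate φ at each world:
  a (successors {a}): φ is true.
  b (successors {b, c}): φ is true.
  c (successors {b, c, d}): φ is true.
  d (successors {c}): φ is true.
  e (successors ∅): φ is false.
For instance, at c:
  At c: <>(q -> ~~q) requires q -> ~~q at some successor in {b, c, d}.
    q -> ~~q holds at b, so <>(q -> ~~q) is true at c.
Satisfying worlds: {a, b, c, d}

4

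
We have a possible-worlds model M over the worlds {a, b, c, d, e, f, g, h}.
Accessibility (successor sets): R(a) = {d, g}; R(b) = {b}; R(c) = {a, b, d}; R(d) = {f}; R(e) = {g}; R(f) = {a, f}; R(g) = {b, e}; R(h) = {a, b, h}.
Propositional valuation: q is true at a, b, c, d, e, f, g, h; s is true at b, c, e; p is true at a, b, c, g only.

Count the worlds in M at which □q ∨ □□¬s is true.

Let φ = □q ∨ □□¬s. Evaluate φ at each world:
  a (successors {d, g}): φ is true.
  b (successors {b}): φ is true.
  c (successors {a, b, d}): φ is true.
  d (successors {f}): φ is true.
  e (successors {g}): φ is true.
  f (successors {a, f}): φ is true.
  g (successors {b, e}): φ is true.
  h (successors {a, b, h}): φ is true.
For instance, at h:
  At h: □q is true, □□¬s is false, so □q ∨ □□¬s is true.
    At h: □q requires q at every successor {a, b, h}.
      At a: q is true.
      At b: q is true.
      At h: q is true.
    So □q is true at h.
    At h: □□¬s requires □¬s at every successor {a, b, h}.
      □¬s fails at b, so □□¬s is false at h.
Satisfying worlds: {a, b, c, d, e, f, g, h}

8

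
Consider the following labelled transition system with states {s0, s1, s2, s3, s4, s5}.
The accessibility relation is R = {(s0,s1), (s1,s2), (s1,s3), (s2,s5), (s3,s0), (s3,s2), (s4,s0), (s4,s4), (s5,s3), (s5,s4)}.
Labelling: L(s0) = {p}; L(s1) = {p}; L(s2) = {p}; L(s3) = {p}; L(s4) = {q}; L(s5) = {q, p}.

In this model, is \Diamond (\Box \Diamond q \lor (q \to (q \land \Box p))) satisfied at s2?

At s2: \Diamond (\Box \Diamond q \lor (q \to (q \land \Box p))) requires \Box \Diamond q \lor (q \to (q \land \Box p)) at some successor in {s5}.
  At s5: \Box \Diamond q \lor (q \to (q \land \Box p)) is false.
So \Diamond (\Box \Diamond q \lor (q \to (q \land \Box p))) is false at s2.

No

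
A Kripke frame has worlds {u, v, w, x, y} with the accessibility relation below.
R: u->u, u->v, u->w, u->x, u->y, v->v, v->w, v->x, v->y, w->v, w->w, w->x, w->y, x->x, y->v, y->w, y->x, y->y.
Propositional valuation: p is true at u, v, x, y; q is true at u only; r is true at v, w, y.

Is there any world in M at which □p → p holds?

Let φ = □p → p. Evaluate φ at each world:
  u (successors {u, v, w, x, y}): φ is true.
  v (successors {v, w, x, y}): φ is true.
  w (successors {v, w, x, y}): φ is true.
  x (successors {x}): φ is true.
  y (successors {v, w, x, y}): φ is true.
Detail at u (witness):
  At u: □p is false, p is true, so □p → p is true.
    At u: □p requires p at every successor {u, v, w, x, y}.
      p fails at w, so □p is false at u.

Yes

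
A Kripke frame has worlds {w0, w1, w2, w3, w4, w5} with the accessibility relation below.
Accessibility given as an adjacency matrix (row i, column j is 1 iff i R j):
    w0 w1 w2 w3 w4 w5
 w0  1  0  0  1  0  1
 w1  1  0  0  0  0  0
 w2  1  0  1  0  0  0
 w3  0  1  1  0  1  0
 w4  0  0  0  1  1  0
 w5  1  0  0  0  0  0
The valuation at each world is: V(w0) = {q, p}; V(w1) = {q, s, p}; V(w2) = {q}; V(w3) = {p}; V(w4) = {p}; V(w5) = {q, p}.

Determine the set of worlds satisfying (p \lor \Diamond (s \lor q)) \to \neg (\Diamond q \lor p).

Let φ = (p \lor \Diamond (s \lor q)) \to \neg (\Diamond q \lor p). Evaluate φ at each world:
  w0 (successors {w0, w3, w5}): φ is false.
  w1 (successors {w0}): φ is false.
  w2 (successors {w0, w2}): φ is false.
  w3 (successors {w1, w2, w4}): φ is false.
  w4 (successors {w3, w4}): φ is false.
  w5 (successors {w0}): φ is false.
For instance, at w0:
  At w0: p \lor \Diamond (s \lor q) is true, \neg (\Diamond q \lor p) is false, so (p \lor \Diamond (s \lor q)) \to \neg (\Diamond q \lor p) is false.
    At w0: p is true, \Diamond (s \lor q) is true, so p \lor \Diamond (s \lor q) is true.
      At w0: \Diamond (s \lor q) requires s \lor q at some successor in {w0, w3, w5}.
        s \lor q holds at w0, so \Diamond (s \lor q) is true at w0.
    At w0: \Diamond q \lor p is true, so \neg (\Diamond q \lor p) is false.
      At w0: \Diamond q is true, p is true, so \Diamond q \lor p is true.
Satisfying worlds: none.

none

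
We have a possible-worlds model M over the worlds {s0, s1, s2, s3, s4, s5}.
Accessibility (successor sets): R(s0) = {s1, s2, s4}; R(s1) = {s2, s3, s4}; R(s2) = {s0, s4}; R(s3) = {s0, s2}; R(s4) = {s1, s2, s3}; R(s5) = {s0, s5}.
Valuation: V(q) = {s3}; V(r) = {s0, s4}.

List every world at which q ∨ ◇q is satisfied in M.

Let φ = q ∨ ◇q. Evaluate φ at each world:
  s0 (successors {s1, s2, s4}): φ is false.
  s1 (successors {s2, s3, s4}): φ is true.
  s2 (successors {s0, s4}): φ is false.
  s3 (successors {s0, s2}): φ is true.
  s4 (successors {s1, s2, s3}): φ is true.
  s5 (successors {s0, s5}): φ is false.
For instance, at s2:
  At s2: q is false, ◇q is false, so q ∨ ◇q is false.
    At s2: ◇q requires q at some successor in {s0, s4}.
      At s0: q is false.
      At s4: q is false.
    So ◇q is false at s2.
Satisfying worlds: {s1, s3, s4}

s1, s3, s4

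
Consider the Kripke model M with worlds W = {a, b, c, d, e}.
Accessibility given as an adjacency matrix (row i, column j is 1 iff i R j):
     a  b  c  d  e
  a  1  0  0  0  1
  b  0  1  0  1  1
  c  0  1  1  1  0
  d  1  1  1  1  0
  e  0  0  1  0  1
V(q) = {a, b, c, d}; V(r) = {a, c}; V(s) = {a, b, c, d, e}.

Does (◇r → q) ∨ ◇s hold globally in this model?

Let φ = (◇r → q) ∨ ◇s. Evaluate φ at each world:
  a (successors {a, e}): φ is true.
  b (successors {b, d, e}): φ is true.
  c (successors {b, c, d}): φ is true.
  d (successors {a, b, c, d}): φ is true.
  e (successors {c, e}): φ is true.
For instance, at b:
  At b: ◇r → q is true, ◇s is true, so (◇r → q) ∨ ◇s is true.
    At b: ◇r is false, q is true, so ◇r → q is true.
      At b: ◇r requires r at some successor in {b, d, e}.
        At b: r is false.
        At d: r is false.
        At e: r is false.
      So ◇r is false at b.
    At b: ◇s requires s at some successor in {b, d, e}.
      s holds at b, so ◇s is true at b.

Yes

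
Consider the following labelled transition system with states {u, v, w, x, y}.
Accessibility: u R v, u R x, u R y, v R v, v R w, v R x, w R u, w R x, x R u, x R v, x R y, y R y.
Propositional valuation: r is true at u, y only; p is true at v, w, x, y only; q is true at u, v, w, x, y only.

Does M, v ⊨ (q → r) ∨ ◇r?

At v: q → r is false, ◇r is false, so (q → r) ∨ ◇r is false.
  At v: ◇r requires r at some successor in {v, w, x}.
    At v: r is false.
    At w: r is false.
    At x: r is false.
  So ◇r is false at v.

No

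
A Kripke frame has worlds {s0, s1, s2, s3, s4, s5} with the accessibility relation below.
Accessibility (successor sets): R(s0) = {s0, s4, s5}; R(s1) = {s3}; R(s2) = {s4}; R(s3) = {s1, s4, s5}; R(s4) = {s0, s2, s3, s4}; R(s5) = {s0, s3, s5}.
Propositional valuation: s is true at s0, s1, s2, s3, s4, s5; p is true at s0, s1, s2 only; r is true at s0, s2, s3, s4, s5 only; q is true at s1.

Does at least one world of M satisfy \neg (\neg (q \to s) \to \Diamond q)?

Let φ = \neg (\neg (q \to s) \to \Diamond q). Evaluate φ at each world:
  s0 (successors {s0, s4, s5}): φ is false.
  s1 (successors {s3}): φ is false.
  s2 (successors {s4}): φ is false.
  s3 (successors {s1, s4, s5}): φ is false.
  s4 (successors {s0, s2, s3, s4}): φ is false.
  s5 (successors {s0, s3, s5}): φ is false.
For instance, at s1:
  At s1: \neg (q \to s) \to \Diamond q is true, so \neg (\neg (q \to s) \to \Diamond q) is false.
    At s1: \neg (q \to s) is false, \Diamond q is false, so \neg (q \to s) \to \Diamond q is true.
      At s1: \Diamond q requires q at some successor in {s3}.
        At s3: q is false.
      So \Diamond q is false at s1.

No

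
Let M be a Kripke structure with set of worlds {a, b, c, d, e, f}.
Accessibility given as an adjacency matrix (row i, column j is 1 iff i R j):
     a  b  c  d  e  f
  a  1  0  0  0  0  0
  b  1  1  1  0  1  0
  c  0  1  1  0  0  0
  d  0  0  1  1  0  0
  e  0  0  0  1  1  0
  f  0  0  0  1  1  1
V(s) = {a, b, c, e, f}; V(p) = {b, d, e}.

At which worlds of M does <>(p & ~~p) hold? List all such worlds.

b, c, d, e, f

Let φ = <>(p & ~~p). Evaluate φ at each world:
  a (successors {a}): φ is false.
  b (successors {a, b, c, e}): φ is true.
  c (successors {b, c}): φ is true.
  d (successors {c, d}): φ is true.
  e (successors {d, e}): φ is true.
  f (successors {d, e, f}): φ is true.
For instance, at c:
  At c: <>(p & ~~p) requires p & ~~p at some successor in {b, c}.
    p & ~~p holds at b, so <>(p & ~~p) is true at c.
Satisfying worlds: {b, c, d, e, f}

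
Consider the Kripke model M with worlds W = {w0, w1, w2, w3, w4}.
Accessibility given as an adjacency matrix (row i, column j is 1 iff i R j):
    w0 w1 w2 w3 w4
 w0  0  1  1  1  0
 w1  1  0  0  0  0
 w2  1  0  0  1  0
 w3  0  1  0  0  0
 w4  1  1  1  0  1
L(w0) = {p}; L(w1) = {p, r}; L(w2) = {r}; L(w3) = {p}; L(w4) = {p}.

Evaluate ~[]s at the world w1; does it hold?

Yes

At w1: []s is false, so ~[]s is true.
  At w1: []s requires s at every successor {w0}.
    s fails at w0, so []s is false at w1.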